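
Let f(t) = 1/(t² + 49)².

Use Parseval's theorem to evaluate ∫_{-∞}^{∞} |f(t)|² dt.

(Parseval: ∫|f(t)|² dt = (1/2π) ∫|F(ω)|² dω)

∫|f(t)|² dt = \frac{5 \pi}{13176688}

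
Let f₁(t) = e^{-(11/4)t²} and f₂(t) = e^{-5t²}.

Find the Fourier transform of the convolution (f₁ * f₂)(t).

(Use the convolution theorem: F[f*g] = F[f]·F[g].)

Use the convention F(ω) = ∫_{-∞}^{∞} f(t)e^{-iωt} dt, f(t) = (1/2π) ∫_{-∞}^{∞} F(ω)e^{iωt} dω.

F[f₁*f₂](ω) = \frac{2 \sqrt{55} \pi e^{- \frac{31 \omega^{2}}{220}}}{55}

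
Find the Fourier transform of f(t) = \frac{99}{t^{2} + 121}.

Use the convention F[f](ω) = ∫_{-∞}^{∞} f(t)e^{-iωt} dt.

F(ω) = 9 \pi e^{- 11 \left|{\omega}\right|}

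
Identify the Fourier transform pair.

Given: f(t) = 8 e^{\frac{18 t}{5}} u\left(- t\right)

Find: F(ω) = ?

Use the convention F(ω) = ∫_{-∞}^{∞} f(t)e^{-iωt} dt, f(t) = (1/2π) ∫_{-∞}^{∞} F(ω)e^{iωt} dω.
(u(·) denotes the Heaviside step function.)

F(ω) = - \frac{40}{5 i \omega - 18}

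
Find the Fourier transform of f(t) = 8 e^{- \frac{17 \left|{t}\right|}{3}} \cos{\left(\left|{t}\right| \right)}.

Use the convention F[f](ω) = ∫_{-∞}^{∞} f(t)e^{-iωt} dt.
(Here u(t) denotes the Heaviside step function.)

F(ω) = \frac{816 \left(9 \omega^{2} + 298\right)}{81 \omega^{4} + 5040 \omega^{2} + 88804}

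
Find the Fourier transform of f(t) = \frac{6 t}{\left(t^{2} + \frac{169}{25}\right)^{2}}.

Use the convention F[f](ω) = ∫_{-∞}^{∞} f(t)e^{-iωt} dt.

F(ω) = - \frac{15 i \pi \omega e^{- \frac{13 \left|{\omega}\right|}{5}}}{13}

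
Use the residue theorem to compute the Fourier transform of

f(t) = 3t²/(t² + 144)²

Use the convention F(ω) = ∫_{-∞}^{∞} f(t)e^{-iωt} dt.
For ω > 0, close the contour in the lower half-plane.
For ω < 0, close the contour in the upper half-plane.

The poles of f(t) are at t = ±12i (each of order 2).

Let g(z) = f(z)e^{-iωz}; for large |z| the factor e^{-iωz} decays in the lower half-plane when ω > 0 and in the upper half-plane when ω < 0.

Case ω > 0 (lower half-plane, clockwise contour ⇒ F(ω) = -2πi·ΣRes):
  Res_{z = - 12 i} g(z) = \frac{i \left(1 - 12 \omega\right) e^{- 12 \omega}}{16} (pole of order 2)
  F(ω) = -2πi·ΣRes = \frac{\pi \left(1 - 12 \omega\right) e^{- 12 \omega}}{8}

Case ω < 0 (upper half-plane, counterclockwise contour ⇒ F(ω) = +2πi·ΣRes):
  Res_{z = 12 i} g(z) = \frac{i \left(- 12 \omega - 1\right) e^{12 \omega}}{16} (pole of order 2)
  F(ω) = 2πi·ΣRes = \frac{\pi \left(12 \omega + 1\right) e^{12 \omega}}{8}

Both cases combine into a single formula in |ω|:

F(ω) = \frac{\pi \left(1 - 12 \left|{\omega}\right|\right) e^{- 12 \left|{\omega}\right|}}{8}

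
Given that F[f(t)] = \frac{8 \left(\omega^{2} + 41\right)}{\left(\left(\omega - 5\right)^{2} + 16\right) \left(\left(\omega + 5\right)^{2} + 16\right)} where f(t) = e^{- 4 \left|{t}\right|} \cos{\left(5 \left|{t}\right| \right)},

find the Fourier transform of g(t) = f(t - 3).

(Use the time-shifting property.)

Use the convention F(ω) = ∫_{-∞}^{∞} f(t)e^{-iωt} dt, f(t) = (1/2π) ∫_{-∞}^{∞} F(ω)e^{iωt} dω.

F[g](ω) = \frac{8 \left(\omega^{2} + 41\right) e^{- 3 i \omega}}{\omega^{4} - 18 \omega^{2} + 1681}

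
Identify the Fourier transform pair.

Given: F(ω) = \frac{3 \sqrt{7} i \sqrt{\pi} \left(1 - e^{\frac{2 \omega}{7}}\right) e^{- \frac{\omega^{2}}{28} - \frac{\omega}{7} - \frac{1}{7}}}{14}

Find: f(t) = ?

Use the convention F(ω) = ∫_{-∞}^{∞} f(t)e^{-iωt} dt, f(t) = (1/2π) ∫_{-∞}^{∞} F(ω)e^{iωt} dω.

f(t) = 3 e^{- 7 t^{2}} \sin{\left(2 t \right)}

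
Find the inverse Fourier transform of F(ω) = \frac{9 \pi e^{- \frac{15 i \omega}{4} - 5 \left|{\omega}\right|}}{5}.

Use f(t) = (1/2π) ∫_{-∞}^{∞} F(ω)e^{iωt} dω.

f(t) = \frac{9}{\left(t - \frac{15}{4}\right)^{2} + 25}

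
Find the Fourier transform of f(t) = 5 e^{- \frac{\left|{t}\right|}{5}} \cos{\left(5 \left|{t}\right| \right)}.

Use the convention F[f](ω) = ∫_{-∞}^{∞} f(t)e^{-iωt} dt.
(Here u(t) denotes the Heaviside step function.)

F(ω) = \frac{50 \left(25 \omega^{2} + 626\right)}{625 \omega^{4} - 31200 \omega^{2} + 391876}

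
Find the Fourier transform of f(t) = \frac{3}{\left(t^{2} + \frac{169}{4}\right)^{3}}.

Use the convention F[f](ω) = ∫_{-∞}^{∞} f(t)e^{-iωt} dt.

F(ω) = \frac{3 \pi \left(169 \omega^{2} + 78 \left|{\omega}\right| + 12\right) e^{- \frac{13 \left|{\omega}\right|}{2}}}{371293}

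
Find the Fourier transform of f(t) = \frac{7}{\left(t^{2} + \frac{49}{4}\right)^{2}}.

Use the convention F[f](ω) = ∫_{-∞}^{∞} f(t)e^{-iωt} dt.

F(ω) = \frac{2 \pi \left(7 \left|{\omega}\right| + 2\right) e^{- \frac{7 \left|{\omega}\right|}{2}}}{49}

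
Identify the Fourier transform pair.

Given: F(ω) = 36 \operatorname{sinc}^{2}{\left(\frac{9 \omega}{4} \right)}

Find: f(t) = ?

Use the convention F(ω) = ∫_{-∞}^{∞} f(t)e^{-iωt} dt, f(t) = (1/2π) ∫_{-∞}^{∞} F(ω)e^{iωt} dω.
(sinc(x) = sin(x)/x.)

f(t) = 8 \left(\begin{cases} 1 - \frac{2 \left|{t}\right|}{9} & \text{for}\: \left|{t}\right| < \frac{9}{2} \\0 & \text{otherwise} \end{cases}\right)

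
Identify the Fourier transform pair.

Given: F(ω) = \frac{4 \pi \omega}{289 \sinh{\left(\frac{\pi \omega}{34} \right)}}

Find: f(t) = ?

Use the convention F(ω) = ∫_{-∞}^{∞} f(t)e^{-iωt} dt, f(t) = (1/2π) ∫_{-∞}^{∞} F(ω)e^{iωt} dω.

f(t) = \frac{4}{\cosh^{2}{\left(17 t \right)}}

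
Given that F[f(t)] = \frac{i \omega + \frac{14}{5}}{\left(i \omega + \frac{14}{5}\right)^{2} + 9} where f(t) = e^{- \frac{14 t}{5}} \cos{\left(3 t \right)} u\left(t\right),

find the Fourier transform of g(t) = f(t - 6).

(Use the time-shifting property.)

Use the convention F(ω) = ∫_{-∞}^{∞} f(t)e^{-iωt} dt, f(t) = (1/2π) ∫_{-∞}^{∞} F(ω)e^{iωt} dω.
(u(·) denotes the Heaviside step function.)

F[g](ω) = \frac{5 \left(5 i \omega + 14\right) e^{- 6 i \omega}}{\left(5 i \omega + 14\right)^{2} + 225}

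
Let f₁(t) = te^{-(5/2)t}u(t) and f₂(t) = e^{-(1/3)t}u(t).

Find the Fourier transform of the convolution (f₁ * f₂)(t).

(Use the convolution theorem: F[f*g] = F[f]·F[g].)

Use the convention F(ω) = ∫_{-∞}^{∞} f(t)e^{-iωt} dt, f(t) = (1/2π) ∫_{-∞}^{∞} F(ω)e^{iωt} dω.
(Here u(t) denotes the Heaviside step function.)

F[f₁*f₂](ω) = \frac{12}{\left(2 i \omega + 5\right)^{2} \left(3 i \omega + 1\right)}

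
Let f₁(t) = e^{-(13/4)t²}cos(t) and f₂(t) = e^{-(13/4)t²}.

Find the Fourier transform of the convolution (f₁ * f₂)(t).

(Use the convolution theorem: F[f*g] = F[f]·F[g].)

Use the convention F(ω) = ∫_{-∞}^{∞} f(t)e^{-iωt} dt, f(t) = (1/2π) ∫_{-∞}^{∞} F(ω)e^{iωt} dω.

F[f₁*f₂](ω) = \frac{2 \pi \left(e^{\frac{4 \omega}{13}} + 1\right) e^{- \frac{2 \omega^{2}}{13} - \frac{2 \omega}{13} - \frac{1}{13}}}{13}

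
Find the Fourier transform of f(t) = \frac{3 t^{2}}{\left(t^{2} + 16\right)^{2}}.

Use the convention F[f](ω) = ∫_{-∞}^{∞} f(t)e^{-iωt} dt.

F(ω) = \frac{3 \pi \left(1 - 4 \left|{\omega}\right|\right) e^{- 4 \left|{\omega}\right|}}{8}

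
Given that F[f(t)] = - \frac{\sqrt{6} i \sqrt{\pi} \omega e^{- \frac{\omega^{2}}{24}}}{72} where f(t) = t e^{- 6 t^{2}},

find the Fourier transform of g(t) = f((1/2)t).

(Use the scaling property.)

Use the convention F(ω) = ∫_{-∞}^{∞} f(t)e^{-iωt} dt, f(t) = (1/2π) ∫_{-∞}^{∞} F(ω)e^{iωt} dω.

F[g](ω) = - \frac{\sqrt{6} i \sqrt{\pi} \omega e^{- \frac{\omega^{2}}{6}}}{18}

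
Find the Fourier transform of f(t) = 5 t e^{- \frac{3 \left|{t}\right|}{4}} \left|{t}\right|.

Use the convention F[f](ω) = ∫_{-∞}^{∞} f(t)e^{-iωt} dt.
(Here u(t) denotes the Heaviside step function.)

F(ω) = \frac{5120 i \omega \left(16 \omega^{2} - 27\right)}{\left(16 \omega^{2} + 9\right)^{3}}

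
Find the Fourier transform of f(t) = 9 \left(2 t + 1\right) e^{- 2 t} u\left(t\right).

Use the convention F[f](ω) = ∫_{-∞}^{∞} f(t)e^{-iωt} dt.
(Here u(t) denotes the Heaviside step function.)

F(ω) = \frac{9 \left(- i \omega - 4\right)}{\omega^{2} - 4 i \omega - 4}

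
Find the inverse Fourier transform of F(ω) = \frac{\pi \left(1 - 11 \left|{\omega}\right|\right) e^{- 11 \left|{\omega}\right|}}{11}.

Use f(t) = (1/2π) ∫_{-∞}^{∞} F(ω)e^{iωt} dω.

f(t) = \frac{2 t^{2}}{\left(t^{2} + 121\right)^{2}}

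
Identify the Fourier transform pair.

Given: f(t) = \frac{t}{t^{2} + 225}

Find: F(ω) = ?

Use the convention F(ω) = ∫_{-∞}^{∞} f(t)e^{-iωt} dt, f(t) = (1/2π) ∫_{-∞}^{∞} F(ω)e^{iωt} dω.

F(ω) = - i \pi e^{- 15 \left|{\omega}\right|} \operatorname{sign}{\left(\omega \right)}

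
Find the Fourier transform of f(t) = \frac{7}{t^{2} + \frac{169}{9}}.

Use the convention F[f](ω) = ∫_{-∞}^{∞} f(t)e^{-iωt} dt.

F(ω) = \frac{21 \pi e^{- \frac{13 \left|{\omega}\right|}{3}}}{13}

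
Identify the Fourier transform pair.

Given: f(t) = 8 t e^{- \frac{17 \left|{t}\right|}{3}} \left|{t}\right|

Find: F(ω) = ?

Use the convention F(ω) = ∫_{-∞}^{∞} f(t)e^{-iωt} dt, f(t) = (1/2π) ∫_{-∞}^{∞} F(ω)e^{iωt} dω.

F(ω) = \frac{7776 i \omega \left(3 \omega^{2} - 289\right)}{\left(9 \omega^{2} + 289\right)^{3}}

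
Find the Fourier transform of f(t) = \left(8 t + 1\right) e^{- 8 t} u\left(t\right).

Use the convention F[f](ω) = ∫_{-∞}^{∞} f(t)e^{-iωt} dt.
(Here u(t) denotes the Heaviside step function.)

F(ω) = \frac{- i \omega - 16}{\omega^{2} - 16 i \omega - 64}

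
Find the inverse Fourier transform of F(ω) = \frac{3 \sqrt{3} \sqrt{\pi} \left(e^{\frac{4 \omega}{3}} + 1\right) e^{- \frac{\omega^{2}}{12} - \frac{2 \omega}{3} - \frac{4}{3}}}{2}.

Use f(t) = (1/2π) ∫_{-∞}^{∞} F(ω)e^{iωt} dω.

f(t) = 9 e^{- 3 t^{2}} \cos{\left(4 t \right)}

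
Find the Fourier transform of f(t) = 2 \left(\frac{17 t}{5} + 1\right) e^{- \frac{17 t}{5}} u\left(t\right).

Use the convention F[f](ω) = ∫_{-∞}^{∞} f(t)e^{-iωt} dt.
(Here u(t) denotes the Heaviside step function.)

F(ω) = \frac{10 \left(- 5 i \omega - 34\right)}{25 \omega^{2} - 170 i \omega - 289}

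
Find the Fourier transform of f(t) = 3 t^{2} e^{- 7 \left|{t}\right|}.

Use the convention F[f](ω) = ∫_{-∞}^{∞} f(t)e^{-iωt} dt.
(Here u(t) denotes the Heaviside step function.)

F(ω) = \frac{84 \left(49 - 3 \omega^{2}\right)}{\left(\omega^{2} + 49\right)^{3}}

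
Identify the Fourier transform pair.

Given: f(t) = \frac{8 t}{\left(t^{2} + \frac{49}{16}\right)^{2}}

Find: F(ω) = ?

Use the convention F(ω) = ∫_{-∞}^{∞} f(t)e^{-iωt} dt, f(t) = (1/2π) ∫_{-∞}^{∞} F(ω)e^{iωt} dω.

F(ω) = - \frac{16 i \pi \omega e^{- \frac{7 \left|{\omega}\right|}{4}}}{7}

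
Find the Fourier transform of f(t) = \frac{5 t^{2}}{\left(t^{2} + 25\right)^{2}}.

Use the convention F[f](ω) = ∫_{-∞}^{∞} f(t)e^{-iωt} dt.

F(ω) = \frac{\pi \left(1 - 5 \left|{\omega}\right|\right) e^{- 5 \left|{\omega}\right|}}{2}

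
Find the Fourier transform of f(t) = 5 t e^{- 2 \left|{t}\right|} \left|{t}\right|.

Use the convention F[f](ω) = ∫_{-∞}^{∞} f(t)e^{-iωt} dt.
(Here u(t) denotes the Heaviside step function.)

F(ω) = \frac{20 i \omega \left(\omega^{2} - 12\right)}{\left(\omega^{2} + 4\right)^{3}}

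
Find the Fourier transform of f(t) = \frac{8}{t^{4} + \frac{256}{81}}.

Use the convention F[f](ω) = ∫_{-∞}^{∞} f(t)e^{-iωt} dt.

F(ω) = \frac{27 \pi e^{- \frac{2 \sqrt{2} \left|{\omega}\right|}{3}} \sin{\left(\frac{2 \sqrt{2} \left|{\omega}\right|}{3} + \frac{\pi}{4} \right)}}{8}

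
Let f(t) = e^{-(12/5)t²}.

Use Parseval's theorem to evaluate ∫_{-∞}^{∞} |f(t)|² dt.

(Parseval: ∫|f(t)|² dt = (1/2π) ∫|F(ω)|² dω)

∫|f(t)|² dt = \frac{\sqrt{30} \sqrt{\pi}}{12}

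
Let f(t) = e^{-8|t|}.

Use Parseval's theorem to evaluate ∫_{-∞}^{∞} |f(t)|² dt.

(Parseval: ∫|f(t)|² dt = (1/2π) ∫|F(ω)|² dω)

∫|f(t)|² dt = \frac{1}{8}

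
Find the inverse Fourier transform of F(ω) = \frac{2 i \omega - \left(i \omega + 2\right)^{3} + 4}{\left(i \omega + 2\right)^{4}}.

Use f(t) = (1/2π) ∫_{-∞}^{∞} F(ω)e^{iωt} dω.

f(t) = \left(t^{2} - 1\right) e^{- 2 t} u\left(t\right)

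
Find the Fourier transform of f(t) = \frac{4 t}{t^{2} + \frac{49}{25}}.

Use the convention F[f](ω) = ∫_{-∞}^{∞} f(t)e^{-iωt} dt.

F(ω) = - 4 i \pi e^{- \frac{7 \left|{\omega}\right|}{5}} \operatorname{sign}{\left(\omega \right)}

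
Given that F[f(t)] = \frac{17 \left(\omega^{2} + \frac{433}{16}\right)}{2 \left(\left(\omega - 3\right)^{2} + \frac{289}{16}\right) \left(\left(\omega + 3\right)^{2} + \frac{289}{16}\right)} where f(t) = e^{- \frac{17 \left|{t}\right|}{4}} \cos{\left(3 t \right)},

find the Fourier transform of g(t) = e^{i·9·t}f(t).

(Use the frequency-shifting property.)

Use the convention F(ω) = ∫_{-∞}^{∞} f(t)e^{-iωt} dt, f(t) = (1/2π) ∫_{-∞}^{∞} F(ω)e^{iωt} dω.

F[g](ω) = \frac{136 \left(16 \left(\omega - 9\right)^{2} + 433\right)}{\left(16 \left(\omega - 12\right)^{2} + 289\right) \left(16 \left(\omega - 6\right)^{2} + 289\right)}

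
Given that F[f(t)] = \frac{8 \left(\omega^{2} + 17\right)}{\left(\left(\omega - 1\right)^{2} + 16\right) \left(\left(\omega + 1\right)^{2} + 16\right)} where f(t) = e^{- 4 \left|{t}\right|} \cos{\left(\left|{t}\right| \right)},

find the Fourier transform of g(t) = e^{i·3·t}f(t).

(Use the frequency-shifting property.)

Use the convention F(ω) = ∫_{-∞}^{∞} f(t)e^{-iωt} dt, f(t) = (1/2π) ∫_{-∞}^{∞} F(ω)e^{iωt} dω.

F[g](ω) = \frac{8 \left(\left(\omega - 3\right)^{2} + 17\right)}{\left(\left(\omega - 4\right)^{2} + 16\right) \left(\left(\omega - 2\right)^{2} + 16\right)}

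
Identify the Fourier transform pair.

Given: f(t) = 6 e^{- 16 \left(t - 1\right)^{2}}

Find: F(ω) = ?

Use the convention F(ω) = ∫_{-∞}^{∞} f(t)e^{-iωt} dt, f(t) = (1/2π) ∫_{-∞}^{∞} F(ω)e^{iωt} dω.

F(ω) = \frac{3 \sqrt{\pi} e^{- \omega \left(\frac{\omega}{64} + i\right)}}{2}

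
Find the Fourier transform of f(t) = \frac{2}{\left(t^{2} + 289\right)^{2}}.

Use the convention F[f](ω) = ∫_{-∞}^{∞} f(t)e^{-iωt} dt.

F(ω) = \frac{\pi \left(17 \left|{\omega}\right| + 1\right) e^{- 17 \left|{\omega}\right|}}{4913}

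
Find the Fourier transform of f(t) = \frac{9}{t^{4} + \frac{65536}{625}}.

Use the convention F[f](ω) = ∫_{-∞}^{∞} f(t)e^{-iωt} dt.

F(ω) = \frac{1125 \pi e^{- \frac{8 \sqrt{2} \left|{\omega}\right|}{5}} \sin{\left(\frac{8 \sqrt{2} \left|{\omega}\right|}{5} + \frac{\pi}{4} \right)}}{4096}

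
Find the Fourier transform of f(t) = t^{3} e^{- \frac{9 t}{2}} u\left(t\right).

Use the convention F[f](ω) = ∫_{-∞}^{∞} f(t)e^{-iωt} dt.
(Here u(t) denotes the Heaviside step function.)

F(ω) = \frac{96}{\left(2 i \omega + 9\right)^{4}}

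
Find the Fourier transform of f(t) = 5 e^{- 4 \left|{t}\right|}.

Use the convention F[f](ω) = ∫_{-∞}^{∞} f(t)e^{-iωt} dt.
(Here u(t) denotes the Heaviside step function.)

F(ω) = \frac{40}{\omega^{2} + 16}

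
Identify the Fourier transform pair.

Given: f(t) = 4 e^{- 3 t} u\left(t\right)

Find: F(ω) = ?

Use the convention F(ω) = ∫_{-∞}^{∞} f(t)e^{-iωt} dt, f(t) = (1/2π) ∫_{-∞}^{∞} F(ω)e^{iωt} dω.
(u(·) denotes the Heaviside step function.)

F(ω) = \frac{4}{i \omega + 3}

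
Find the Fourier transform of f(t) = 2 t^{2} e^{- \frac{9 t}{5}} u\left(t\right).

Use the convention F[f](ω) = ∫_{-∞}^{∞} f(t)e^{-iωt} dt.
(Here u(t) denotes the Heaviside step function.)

F(ω) = \frac{500}{\left(5 i \omega + 9\right)^{3}}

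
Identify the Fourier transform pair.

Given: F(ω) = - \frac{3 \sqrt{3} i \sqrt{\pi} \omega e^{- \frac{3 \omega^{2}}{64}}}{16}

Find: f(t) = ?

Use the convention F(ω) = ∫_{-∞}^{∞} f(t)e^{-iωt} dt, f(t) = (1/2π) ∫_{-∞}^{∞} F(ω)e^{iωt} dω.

f(t) = 8 t e^{- \frac{16 t^{2}}{3}}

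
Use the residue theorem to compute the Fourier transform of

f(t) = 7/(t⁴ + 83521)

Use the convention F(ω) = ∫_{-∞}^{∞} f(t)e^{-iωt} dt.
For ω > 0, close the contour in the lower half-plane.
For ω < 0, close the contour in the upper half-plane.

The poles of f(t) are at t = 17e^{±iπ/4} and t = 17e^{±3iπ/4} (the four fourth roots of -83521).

Let g(z) = f(z)e^{-iωz}; for large |z| the factor e^{-iωz} decays in the lower half-plane when ω > 0 and in the upper half-plane when ω < 0.

Case ω > 0 (lower half-plane, clockwise contour ⇒ F(ω) = -2πi·ΣRes):
  Res_{z = - \frac{17 \sqrt{2}}{2} - \frac{17 \sqrt{2} i}{2}} g(z) = \frac{7 \sqrt{2} i \left(1 - i\right) e^{\frac{17 \sqrt{2} \omega \left(-1 + i\right)}{2}}}{39304}
  Res_{z = \frac{17 \sqrt{2}}{2} - \frac{17 \sqrt{2} i}{2}} g(z) = \frac{7 \sqrt{2} i \left(1 + i\right) e^{- \frac{17 \sqrt{2} \omega \left(1 + i\right)}{2}}}{39304}
  F(ω) = -2πi·ΣRes = \frac{7 \sqrt{2} \pi \left(1 - i\right) \left(e^{17 \sqrt{2} i \omega} + i\right) e^{- \frac{17 \sqrt{2} \omega \left(1 + i\right)}{2}}}{19652} = \frac{7 \pi e^{- \frac{17 \sqrt{2} \omega}{2}} \sin{\left(\frac{17 \sqrt{2} \omega}{2} + \frac{\pi}{4} \right)}}{4913}

Case ω < 0 (upper half-plane, counterclockwise contour ⇒ F(ω) = +2πi·ΣRes):
  Res_{z = \frac{17 \sqrt{2}}{2} + \frac{17 \sqrt{2} i}{2}} g(z) = \frac{7 \sqrt{2} i \left(-1 + i\right) e^{\frac{17 \sqrt{2} \omega \left(1 - i\right)}{2}}}{39304}
  Res_{z = - \frac{17 \sqrt{2}}{2} + \frac{17 \sqrt{2} i}{2}} g(z) = \frac{7 \sqrt{2} \left(1 - i\right) e^{\frac{17 \sqrt{2} \omega \left(1 + i\right)}{2}}}{39304}
  F(ω) = 2πi·ΣRes = - \frac{7 \sqrt{2} i \pi \left(i \left(1 - i\right) e^{\frac{17 \sqrt{2} \omega \left(1 - i\right)}{2}} - \left(1 - i\right) e^{\frac{17 \sqrt{2} \omega \left(1 + i\right)}{2}}\right)}{19652} = \frac{7 \pi e^{\frac{17 \sqrt{2} \omega}{2}} \cos{\left(\frac{17 \sqrt{2} \omega}{2} + \frac{\pi}{4} \right)}}{4913}

Both cases combine into a single formula in |ω|:

F(ω) = \frac{7 \pi e^{- \frac{17 \sqrt{2} \left|{\omega}\right|}{2}} \sin{\left(\frac{17 \sqrt{2} \left|{\omega}\right|}{2} + \frac{\pi}{4} \right)}}{4913}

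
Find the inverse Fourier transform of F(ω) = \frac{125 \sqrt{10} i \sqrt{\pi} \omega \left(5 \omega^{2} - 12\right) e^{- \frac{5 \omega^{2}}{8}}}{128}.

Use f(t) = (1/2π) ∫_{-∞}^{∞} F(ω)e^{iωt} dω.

f(t) = 5 t^{3} e^{- \frac{2 t^{2}}{5}}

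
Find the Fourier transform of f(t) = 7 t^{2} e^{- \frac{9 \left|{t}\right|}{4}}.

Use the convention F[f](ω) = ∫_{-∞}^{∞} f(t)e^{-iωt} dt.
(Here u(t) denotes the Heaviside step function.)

F(ω) = \frac{48384 \left(27 - 16 \omega^{2}\right)}{\left(16 \omega^{2} + 81\right)^{3}}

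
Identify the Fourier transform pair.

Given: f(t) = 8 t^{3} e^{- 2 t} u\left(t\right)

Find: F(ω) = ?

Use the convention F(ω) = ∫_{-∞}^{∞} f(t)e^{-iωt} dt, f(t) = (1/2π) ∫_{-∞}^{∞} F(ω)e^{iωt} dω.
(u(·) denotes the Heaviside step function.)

F(ω) = \frac{48}{\left(i \omega + 2\right)^{4}}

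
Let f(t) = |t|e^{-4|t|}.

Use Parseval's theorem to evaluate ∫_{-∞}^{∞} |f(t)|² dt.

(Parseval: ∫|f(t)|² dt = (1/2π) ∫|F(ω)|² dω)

∫|f(t)|² dt = \frac{1}{128}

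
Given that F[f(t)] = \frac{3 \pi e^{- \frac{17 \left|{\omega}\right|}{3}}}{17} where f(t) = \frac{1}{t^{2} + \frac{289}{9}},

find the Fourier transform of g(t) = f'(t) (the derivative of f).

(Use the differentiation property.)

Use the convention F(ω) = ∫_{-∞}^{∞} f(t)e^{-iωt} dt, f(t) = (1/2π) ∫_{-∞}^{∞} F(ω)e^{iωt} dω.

F[g](ω) = \frac{3 i \pi \omega e^{- \frac{17 \left|{\omega}\right|}{3}}}{17}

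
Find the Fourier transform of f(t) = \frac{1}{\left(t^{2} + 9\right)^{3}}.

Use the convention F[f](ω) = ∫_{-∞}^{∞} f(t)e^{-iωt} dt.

F(ω) = \frac{\pi \left(3 \omega^{2} + 3 \left|{\omega}\right| + 1\right) e^{- 3 \left|{\omega}\right|}}{648}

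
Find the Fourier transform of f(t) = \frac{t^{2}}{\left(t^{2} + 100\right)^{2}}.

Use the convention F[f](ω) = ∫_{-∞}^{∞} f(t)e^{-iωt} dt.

F(ω) = \frac{\pi \left(1 - 10 \left|{\omega}\right|\right) e^{- 10 \left|{\omega}\right|}}{20}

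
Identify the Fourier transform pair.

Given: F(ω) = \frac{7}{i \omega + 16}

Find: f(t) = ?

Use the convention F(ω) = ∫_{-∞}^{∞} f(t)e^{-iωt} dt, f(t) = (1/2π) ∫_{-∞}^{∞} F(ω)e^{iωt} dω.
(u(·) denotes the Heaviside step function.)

f(t) = 7 e^{- 16 t} u\left(t\right)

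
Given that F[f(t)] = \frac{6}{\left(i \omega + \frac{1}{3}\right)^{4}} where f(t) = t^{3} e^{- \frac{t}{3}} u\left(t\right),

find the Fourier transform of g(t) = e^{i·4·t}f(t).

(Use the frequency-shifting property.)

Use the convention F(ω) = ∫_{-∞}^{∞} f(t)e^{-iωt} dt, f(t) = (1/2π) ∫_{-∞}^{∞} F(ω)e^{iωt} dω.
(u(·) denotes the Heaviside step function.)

F[g](ω) = \frac{486}{\left(3 i \left(\omega - 4\right) + 1\right)^{4}}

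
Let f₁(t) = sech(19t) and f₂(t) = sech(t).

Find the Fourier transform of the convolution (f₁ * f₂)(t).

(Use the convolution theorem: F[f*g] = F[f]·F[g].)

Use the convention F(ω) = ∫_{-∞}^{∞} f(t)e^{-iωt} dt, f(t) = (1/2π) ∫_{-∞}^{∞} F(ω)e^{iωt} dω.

F[f₁*f₂](ω) = \frac{\pi^{2}}{19 \cosh{\left(\frac{\pi \omega}{38} \right)} \cosh{\left(\frac{\pi \omega}{2} \right)}}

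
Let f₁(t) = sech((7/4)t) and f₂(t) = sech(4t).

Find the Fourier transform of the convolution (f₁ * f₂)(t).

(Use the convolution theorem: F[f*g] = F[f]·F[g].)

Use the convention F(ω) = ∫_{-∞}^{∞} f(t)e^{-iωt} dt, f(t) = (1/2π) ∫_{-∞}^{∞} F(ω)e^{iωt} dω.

F[f₁*f₂](ω) = \frac{\pi^{2}}{7 \cosh{\left(\frac{\pi \omega}{8} \right)} \cosh{\left(\frac{2 \pi \omega}{7} \right)}}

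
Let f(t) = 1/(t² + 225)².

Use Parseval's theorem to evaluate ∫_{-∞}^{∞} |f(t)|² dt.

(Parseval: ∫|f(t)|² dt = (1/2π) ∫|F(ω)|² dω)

∫|f(t)|² dt = \frac{\pi}{546750000}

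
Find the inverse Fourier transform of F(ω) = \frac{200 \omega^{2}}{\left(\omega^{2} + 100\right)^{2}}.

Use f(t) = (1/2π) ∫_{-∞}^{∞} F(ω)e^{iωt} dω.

f(t) = 5 \left(1 - 10 \left|{t}\right|\right) e^{- 10 \left|{t}\right|}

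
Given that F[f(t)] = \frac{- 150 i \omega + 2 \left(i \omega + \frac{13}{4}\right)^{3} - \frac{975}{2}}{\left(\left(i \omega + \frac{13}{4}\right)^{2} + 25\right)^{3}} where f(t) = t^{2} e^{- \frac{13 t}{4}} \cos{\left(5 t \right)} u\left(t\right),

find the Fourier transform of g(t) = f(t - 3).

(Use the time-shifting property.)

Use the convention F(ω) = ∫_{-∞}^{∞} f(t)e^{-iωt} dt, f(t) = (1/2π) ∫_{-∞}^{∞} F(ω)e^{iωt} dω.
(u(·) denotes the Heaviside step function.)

F[g](ω) = \frac{128 \left(- 4800 i \omega + \left(4 i \omega + 13\right)^{3} - 15600\right) e^{- 3 i \omega}}{\left(\left(4 i \omega + 13\right)^{2} + 400\right)^{3}}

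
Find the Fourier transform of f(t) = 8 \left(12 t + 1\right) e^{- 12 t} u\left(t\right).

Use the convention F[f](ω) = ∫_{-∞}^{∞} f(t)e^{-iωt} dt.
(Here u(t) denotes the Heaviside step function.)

F(ω) = \frac{8 \left(- i \omega - 24\right)}{\omega^{2} - 24 i \omega - 144}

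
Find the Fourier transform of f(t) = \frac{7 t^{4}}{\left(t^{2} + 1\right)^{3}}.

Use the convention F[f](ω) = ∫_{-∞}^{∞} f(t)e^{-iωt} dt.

F(ω) = \frac{7 \pi \left(\omega^{2} - 5 \left|{\omega}\right| + 3\right) e^{- \left|{\omega}\right|}}{8}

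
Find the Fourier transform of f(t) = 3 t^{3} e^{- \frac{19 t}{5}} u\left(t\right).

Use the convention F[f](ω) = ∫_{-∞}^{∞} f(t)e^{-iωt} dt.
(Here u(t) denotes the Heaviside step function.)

F(ω) = \frac{11250}{\left(5 i \omega + 19\right)^{4}}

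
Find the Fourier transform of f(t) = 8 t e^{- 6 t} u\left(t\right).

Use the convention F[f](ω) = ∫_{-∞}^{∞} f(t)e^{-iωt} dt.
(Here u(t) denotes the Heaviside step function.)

F(ω) = \frac{8}{\left(i \omega + 6\right)^{2}}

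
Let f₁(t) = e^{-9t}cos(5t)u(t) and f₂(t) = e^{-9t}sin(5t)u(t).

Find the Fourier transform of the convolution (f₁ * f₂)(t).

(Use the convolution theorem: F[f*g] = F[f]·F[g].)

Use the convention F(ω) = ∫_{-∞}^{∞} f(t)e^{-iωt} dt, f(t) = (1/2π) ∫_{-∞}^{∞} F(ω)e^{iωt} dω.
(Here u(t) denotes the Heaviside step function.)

F[f₁*f₂](ω) = \frac{5 \left(i \omega + 9\right)}{\left(\left(i \omega + 9\right)^{2} + 25\right)^{2}}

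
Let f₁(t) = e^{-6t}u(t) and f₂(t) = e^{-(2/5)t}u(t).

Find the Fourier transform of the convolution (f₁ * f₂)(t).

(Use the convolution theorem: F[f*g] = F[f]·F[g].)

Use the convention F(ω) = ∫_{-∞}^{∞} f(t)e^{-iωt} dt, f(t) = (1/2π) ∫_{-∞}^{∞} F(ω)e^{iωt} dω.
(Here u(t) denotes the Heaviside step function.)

F[f₁*f₂](ω) = \frac{5}{\left(i \omega + 6\right) \left(5 i \omega + 2\right)}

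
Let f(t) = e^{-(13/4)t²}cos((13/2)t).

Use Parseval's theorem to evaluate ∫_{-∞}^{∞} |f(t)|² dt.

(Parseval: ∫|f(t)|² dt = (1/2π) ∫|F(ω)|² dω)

∫|f(t)|² dt = \frac{\sqrt{26} \sqrt{\pi} \left(1 + e^{\frac{13}{2}}\right)}{26 e^{\frac{13}{2}}}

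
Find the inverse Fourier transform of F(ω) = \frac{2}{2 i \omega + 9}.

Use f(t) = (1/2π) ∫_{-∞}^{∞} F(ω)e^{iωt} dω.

f(t) = e^{- \frac{9 t}{2}} u\left(t\right)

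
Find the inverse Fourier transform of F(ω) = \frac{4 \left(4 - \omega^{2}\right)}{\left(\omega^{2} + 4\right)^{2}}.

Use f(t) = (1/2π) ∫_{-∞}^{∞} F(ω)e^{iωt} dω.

f(t) = 2 e^{- 2 \left|{t}\right|} \left|{t}\right|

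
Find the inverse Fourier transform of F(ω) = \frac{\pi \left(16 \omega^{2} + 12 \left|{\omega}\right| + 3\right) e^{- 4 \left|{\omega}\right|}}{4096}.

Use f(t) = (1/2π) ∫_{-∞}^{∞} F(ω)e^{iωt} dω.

f(t) = \frac{2}{\left(t^{2} + 16\right)^{3}}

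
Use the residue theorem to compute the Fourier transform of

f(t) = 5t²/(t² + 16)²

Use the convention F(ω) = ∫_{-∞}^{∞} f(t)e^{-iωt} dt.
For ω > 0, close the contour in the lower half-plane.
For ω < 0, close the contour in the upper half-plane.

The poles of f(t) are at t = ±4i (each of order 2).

Let g(z) = f(z)e^{-iωz}; for large |z| the factor e^{-iωz} decays in the lower half-plane when ω > 0 and in the upper half-plane when ω < 0.

Case ω > 0 (lower half-plane, clockwise contour ⇒ F(ω) = -2πi·ΣRes):
  Res_{z = - 4 i} g(z) = \frac{5 i \left(1 - 4 \omega\right) e^{- 4 \omega}}{16} (pole of order 2)
  F(ω) = -2πi·ΣRes = \frac{5 \pi \left(1 - 4 \omega\right) e^{- 4 \omega}}{8}

Case ω < 0 (upper half-plane, counterclockwise contour ⇒ F(ω) = +2πi·ΣRes):
  Res_{z = 4 i} g(z) = \frac{5 i \left(- 4 \omega - 1\right) e^{4 \omega}}{16} (pole of order 2)
  F(ω) = 2πi·ΣRes = \frac{5 \pi \left(4 \omega + 1\right) e^{4 \omega}}{8}

Both cases combine into a single formula in |ω|:

F(ω) = \frac{5 \pi \left(1 - 4 \left|{\omega}\right|\right) e^{- 4 \left|{\omega}\right|}}{8}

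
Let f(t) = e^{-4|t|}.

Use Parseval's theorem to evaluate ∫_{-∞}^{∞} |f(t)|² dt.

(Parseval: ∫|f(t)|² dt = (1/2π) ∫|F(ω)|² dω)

∫|f(t)|² dt = \frac{1}{4}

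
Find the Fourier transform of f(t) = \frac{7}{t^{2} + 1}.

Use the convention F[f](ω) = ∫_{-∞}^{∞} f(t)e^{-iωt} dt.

F(ω) = 7 \pi e^{- \left|{\omega}\right|}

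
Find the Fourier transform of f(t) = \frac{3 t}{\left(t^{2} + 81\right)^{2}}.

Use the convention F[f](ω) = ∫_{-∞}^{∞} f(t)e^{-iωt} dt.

F(ω) = - \frac{i \pi \omega e^{- 9 \left|{\omega}\right|}}{6}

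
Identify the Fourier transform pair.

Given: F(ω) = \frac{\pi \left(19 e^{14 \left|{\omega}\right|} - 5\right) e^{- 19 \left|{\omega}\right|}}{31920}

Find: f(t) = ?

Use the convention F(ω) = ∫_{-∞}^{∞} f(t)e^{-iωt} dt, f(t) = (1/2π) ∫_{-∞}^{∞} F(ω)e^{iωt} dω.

f(t) = \frac{1}{\left(t^{2} + 25\right) \left(t^{2} + 361\right)}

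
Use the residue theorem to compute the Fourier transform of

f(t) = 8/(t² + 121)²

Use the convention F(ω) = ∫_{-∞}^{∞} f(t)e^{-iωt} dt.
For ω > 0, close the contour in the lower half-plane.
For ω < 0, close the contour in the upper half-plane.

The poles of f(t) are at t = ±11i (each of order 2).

Let g(z) = f(z)e^{-iωz}; for large |z| the factor e^{-iωz} decays in the lower half-plane when ω > 0 and in the upper half-plane when ω < 0.

Case ω > 0 (lower half-plane, clockwise contour ⇒ F(ω) = -2πi·ΣRes):
  Res_{z = - 11 i} g(z) = \frac{2 i \left(11 \omega + 1\right) e^{- 11 \omega}}{1331} (pole of order 2)
  F(ω) = -2πi·ΣRes = \frac{4 \pi \left(11 \omega + 1\right) e^{- 11 \omega}}{1331}

Case ω < 0 (upper half-plane, counterclockwise contour ⇒ F(ω) = +2πi·ΣRes):
  Res_{z = 11 i} g(z) = \frac{2 i \left(11 \omega - 1\right) e^{11 \omega}}{1331} (pole of order 2)
  F(ω) = 2πi·ΣRes = \frac{4 \pi \left(1 - 11 \omega\right) e^{11 \omega}}{1331}

Both cases combine into a single formula in |ω|:

F(ω) = \frac{4 \pi \left(11 \left|{\omega}\right| + 1\right) e^{- 11 \left|{\omega}\right|}}{1331}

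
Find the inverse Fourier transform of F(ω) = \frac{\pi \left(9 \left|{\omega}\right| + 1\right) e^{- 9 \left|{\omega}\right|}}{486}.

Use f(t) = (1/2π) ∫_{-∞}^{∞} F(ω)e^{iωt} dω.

f(t) = \frac{3}{\left(t^{2} + 81\right)^{2}}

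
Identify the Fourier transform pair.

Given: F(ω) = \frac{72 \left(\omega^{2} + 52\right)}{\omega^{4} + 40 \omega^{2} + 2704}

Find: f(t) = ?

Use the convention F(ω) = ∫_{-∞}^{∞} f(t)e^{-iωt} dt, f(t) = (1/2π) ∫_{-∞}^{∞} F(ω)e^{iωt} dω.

f(t) = 6 e^{- 6 \left|{t}\right|} \cos{\left(4 \left|{t}\right| \right)}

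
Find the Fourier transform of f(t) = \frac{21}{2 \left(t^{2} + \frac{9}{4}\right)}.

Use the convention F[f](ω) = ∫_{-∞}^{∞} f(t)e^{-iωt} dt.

F(ω) = 7 \pi e^{- \frac{3 \left|{\omega}\right|}{2}}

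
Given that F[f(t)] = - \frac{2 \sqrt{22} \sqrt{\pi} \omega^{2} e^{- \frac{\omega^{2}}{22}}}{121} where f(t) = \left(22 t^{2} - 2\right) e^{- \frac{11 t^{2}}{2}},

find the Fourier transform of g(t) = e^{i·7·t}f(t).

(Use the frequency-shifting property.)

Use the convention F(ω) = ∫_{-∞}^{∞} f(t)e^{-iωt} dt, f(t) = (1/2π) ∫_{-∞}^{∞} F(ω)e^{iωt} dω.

F[g](ω) = - \frac{2 \sqrt{22} \sqrt{\pi} \left(\omega - 7\right)^{2} e^{- \frac{\left(\omega - 7\right)^{2}}{22}}}{121}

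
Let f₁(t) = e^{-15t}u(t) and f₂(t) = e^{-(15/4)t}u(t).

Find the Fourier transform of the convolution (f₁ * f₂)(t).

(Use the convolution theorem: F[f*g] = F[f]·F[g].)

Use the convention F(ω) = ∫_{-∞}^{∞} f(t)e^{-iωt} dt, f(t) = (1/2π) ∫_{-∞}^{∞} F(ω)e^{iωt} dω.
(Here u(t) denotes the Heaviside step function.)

F[f₁*f₂](ω) = \frac{4}{\left(i \omega + 15\right) \left(4 i \omega + 15\right)}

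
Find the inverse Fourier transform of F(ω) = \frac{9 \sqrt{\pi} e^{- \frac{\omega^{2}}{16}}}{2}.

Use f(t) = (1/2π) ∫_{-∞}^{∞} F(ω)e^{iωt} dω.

f(t) = 9 e^{- 4 t^{2}}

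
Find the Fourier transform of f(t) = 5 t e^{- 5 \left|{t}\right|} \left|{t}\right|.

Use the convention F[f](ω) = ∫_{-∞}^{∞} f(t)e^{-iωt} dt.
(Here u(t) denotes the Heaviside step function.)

F(ω) = \frac{20 i \omega \left(\omega^{2} - 75\right)}{\left(\omega^{2} + 25\right)^{3}}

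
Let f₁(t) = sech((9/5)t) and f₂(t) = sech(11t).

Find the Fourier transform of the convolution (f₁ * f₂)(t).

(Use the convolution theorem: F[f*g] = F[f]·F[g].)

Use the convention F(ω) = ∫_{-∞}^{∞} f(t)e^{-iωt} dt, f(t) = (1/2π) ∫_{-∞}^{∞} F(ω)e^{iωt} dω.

F[f₁*f₂](ω) = \frac{5 \pi^{2}}{99 \cosh{\left(\frac{\pi \omega}{22} \right)} \cosh{\left(\frac{5 \pi \omega}{18} \right)}}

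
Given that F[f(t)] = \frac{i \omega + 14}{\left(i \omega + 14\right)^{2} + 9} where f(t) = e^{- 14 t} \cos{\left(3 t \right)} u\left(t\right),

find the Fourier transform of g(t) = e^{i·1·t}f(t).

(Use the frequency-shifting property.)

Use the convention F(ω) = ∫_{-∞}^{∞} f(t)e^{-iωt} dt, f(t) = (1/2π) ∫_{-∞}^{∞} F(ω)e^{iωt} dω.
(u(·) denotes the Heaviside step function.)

F[g](ω) = \frac{i \left(\omega - 1\right) + 14}{\left(i \left(\omega - 1\right) + 14\right)^{2} + 9}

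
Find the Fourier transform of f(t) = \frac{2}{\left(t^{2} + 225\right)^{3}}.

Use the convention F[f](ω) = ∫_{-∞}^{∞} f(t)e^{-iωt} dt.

F(ω) = \frac{\pi \left(75 \omega^{2} + 15 \left|{\omega}\right| + 1\right) e^{- 15 \left|{\omega}\right|}}{1012500}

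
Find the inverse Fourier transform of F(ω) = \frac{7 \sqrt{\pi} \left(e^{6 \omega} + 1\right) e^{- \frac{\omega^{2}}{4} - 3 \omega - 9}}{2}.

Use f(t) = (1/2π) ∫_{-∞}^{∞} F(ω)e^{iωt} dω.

f(t) = 7 e^{- t^{2}} \cos{\left(6 t \right)}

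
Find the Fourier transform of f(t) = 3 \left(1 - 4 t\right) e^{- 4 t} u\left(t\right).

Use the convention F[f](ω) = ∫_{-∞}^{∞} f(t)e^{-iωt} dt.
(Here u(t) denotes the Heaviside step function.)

F(ω) = \frac{3 i \omega}{- \omega^{2} + 8 i \omega + 16}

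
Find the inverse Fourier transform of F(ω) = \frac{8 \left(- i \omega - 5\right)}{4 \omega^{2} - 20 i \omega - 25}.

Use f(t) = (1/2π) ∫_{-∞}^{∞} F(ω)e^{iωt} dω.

f(t) = 2 \left(\frac{5 t}{2} + 1\right) e^{- \frac{5 t}{2}} u\left(t\right)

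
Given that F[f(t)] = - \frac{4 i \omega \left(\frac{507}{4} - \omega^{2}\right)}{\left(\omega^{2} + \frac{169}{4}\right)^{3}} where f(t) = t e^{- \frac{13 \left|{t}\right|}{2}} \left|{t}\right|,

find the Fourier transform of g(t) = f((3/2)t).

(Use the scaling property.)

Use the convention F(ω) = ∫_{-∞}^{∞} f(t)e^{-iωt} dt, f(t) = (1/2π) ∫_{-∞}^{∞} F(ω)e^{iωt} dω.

F[g](ω) = \frac{2304 i \omega \left(16 \omega^{2} - 4563\right)}{\left(16 \omega^{2} + 1521\right)^{3}}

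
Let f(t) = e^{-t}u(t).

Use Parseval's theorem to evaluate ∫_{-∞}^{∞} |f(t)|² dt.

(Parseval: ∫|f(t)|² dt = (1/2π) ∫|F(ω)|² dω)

∫|f(t)|² dt = \frac{1}{2}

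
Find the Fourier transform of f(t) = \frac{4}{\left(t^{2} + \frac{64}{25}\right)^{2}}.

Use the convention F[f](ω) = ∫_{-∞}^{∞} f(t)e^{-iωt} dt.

F(ω) = \frac{25 \pi \left(8 \left|{\omega}\right| + 5\right) e^{- \frac{8 \left|{\omega}\right|}{5}}}{256}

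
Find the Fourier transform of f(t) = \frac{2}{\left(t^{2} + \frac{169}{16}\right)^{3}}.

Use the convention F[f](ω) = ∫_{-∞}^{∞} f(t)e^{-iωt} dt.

F(ω) = \frac{16 \pi \left(169 \omega^{2} + 156 \left|{\omega}\right| + 48\right) e^{- \frac{13 \left|{\omega}\right|}{4}}}{371293}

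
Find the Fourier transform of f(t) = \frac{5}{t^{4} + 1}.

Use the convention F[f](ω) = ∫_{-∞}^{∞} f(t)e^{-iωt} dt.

F(ω) = 5 \pi e^{- \frac{\sqrt{2} \left|{\omega}\right|}{2}} \sin{\left(\frac{\sqrt{2} \left|{\omega}\right|}{2} + \frac{\pi}{4} \right)}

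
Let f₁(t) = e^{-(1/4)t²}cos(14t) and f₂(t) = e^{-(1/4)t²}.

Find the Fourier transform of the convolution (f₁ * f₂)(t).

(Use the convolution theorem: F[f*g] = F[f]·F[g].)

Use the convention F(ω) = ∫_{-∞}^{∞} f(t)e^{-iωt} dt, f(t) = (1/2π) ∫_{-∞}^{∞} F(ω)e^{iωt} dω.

F[f₁*f₂](ω) = 2 \pi \left(e^{56 \omega} + 1\right) e^{- 2 \omega^{2} - 28 \omega - 196}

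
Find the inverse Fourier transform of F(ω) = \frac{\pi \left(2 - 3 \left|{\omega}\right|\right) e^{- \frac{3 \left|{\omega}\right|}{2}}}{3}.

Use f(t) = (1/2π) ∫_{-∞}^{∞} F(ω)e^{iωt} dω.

f(t) = \frac{2 t^{2}}{\left(t^{2} + \frac{9}{4}\right)^{2}}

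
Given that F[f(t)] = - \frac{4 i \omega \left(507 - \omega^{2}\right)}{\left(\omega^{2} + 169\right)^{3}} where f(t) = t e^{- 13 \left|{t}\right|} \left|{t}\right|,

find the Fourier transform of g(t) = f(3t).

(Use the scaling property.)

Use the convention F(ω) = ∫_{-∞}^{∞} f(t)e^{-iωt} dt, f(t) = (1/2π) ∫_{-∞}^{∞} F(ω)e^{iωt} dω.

F[g](ω) = \frac{36 i \omega \left(\omega^{2} - 4563\right)}{\left(\omega^{2} + 1521\right)^{3}}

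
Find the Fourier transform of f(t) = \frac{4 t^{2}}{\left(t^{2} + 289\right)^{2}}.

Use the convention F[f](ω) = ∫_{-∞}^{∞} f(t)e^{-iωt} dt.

F(ω) = \frac{2 \pi \left(1 - 17 \left|{\omega}\right|\right) e^{- 17 \left|{\omega}\right|}}{17}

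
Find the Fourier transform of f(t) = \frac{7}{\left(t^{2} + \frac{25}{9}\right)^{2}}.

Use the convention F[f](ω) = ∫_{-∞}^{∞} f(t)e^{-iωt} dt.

F(ω) = \frac{63 \pi \left(5 \left|{\omega}\right| + 3\right) e^{- \frac{5 \left|{\omega}\right|}{3}}}{250}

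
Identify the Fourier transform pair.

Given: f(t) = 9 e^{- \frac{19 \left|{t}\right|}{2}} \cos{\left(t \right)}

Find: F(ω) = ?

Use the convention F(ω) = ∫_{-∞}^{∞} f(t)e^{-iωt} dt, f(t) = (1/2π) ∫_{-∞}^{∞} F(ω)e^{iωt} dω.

F(ω) = \frac{684 \left(4 \omega^{2} + 365\right)}{16 \omega^{4} + 2856 \omega^{2} + 133225}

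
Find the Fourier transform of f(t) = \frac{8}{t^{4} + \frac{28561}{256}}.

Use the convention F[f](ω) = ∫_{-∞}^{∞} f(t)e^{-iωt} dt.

F(ω) = \frac{512 \pi e^{- \frac{13 \sqrt{2} \left|{\omega}\right|}{8}} \sin{\left(\frac{13 \sqrt{2} \left|{\omega}\right|}{8} + \frac{\pi}{4} \right)}}{2197}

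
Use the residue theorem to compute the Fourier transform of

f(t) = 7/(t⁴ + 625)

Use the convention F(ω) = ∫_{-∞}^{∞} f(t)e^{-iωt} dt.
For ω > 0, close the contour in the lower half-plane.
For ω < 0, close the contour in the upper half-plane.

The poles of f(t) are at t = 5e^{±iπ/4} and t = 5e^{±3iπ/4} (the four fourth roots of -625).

Let g(z) = f(z)e^{-iωz}; for large |z| the factor e^{-iωz} decays in the lower half-plane when ω > 0 and in the upper half-plane when ω < 0.

Case ω > 0 (lower half-plane, clockwise contour ⇒ F(ω) = -2πi·ΣRes):
  Res_{z = - \frac{5 \sqrt{2}}{2} - \frac{5 \sqrt{2} i}{2}} g(z) = \frac{7 \sqrt{2} i \left(1 - i\right) e^{\frac{5 \sqrt{2} \omega \left(-1 + i\right)}{2}}}{1000}
  Res_{z = \frac{5 \sqrt{2}}{2} - \frac{5 \sqrt{2} i}{2}} g(z) = \frac{7 \sqrt{2} i \left(1 + i\right) e^{- \frac{5 \sqrt{2} \omega \left(1 + i\right)}{2}}}{1000}
  F(ω) = -2πi·ΣRes = \frac{7 \sqrt{2} \pi \left(1 - i\right) \left(e^{5 \sqrt{2} i \omega} + i\right) e^{- \frac{5 \sqrt{2} \omega \left(1 + i\right)}{2}}}{500} = \frac{7 \pi e^{- \frac{5 \sqrt{2} \omega}{2}} \sin{\left(\frac{5 \sqrt{2} \omega}{2} + \frac{\pi}{4} \right)}}{125}

Case ω < 0 (upper half-plane, counterclockwise contour ⇒ F(ω) = +2πi·ΣRes):
  Res_{z = \frac{5 \sqrt{2}}{2} + \frac{5 \sqrt{2} i}{2}} g(z) = \frac{7 \sqrt{2} i \left(-1 + i\right) e^{\frac{5 \sqrt{2} \omega \left(1 - i\right)}{2}}}{1000}
  Res_{z = - \frac{5 \sqrt{2}}{2} + \frac{5 \sqrt{2} i}{2}} g(z) = \frac{7 \sqrt{2} \left(1 - i\right) e^{\frac{5 \sqrt{2} \omega \left(1 + i\right)}{2}}}{1000}
  F(ω) = 2πi·ΣRes = - \frac{7 \sqrt{2} i \pi \left(i \left(1 - i\right) e^{\frac{5 \sqrt{2} \omega \left(1 - i\right)}{2}} - \left(1 - i\right) e^{\frac{5 \sqrt{2} \omega \left(1 + i\right)}{2}}\right)}{500} = \frac{7 \pi e^{\frac{5 \sqrt{2} \omega}{2}} \cos{\left(\frac{5 \sqrt{2} \omega}{2} + \frac{\pi}{4} \right)}}{125}

Both cases combine into a single formula in |ω|:

F(ω) = \frac{7 \pi e^{- \frac{5 \sqrt{2} \left|{\omega}\right|}{2}} \sin{\left(\frac{5 \sqrt{2} \left|{\omega}\right|}{2} + \frac{\pi}{4} \right)}}{125}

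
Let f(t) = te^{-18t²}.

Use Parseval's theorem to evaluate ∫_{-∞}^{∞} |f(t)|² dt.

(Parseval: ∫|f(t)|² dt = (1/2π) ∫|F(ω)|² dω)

∫|f(t)|² dt = \frac{\sqrt{\pi}}{432}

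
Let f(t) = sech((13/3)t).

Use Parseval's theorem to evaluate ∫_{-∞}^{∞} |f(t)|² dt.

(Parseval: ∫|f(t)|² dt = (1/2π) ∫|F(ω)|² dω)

∫|f(t)|² dt = \frac{6}{13}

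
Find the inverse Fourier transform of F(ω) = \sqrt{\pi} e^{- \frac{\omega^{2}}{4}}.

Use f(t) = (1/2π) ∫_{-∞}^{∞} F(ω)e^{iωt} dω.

f(t) = e^{- t^{2}}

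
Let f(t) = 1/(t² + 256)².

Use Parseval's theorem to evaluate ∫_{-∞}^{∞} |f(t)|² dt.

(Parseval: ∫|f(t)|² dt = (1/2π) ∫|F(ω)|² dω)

∫|f(t)|² dt = \frac{5 \pi}{4294967296}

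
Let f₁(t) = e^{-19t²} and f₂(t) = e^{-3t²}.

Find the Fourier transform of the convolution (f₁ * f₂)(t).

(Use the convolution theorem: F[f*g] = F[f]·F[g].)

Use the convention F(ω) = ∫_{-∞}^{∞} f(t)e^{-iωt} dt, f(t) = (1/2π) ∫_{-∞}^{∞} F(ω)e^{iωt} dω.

F[f₁*f₂](ω) = \frac{\sqrt{57} \pi e^{- \frac{11 \omega^{2}}{114}}}{57}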